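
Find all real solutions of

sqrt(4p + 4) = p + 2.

Square both sides: 4p + 4 = (p + 2)^2.
Expand and rearrange: p^2 = 0.
This gives the repeated root p = 0.
Check in the original equation:
  p = 0: sqrt(4) = 2, while p + 2 = 2 — valid.

p = 0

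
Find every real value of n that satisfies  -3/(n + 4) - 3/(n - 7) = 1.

n = -7.765 or n = 4.765

Multiply both sides by (n + 4)(n - 7):
-3(n - 7) - 3(n + 4) = (n + 4)(n - 7).
Expand and collect terms: n^2 + 3n - 37 = 0.
By the quadratic formula, n = (-3 +/- sqrt(157)) / 2, so n ~= 4.765 or n ~= -7.765.
Neither value makes a denominator zero (n != -4, n != 7), so both are valid.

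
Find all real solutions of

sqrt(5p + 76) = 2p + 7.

p = 1

Square both sides: 5p + 76 = (2p + 7)^2.
Expand and rearrange: 4p^2 + 23p - 27 = 0.
Solving gives p = 1 or p = -6.75.
Check each candidate in the original equation:
  p = 1: sqrt(81) = 9, while 2p + 7 = 9 — valid.
  p = -6.75: sqrt(42.25) = 6.5, while 2p + 7 = -6.5 — extraneous.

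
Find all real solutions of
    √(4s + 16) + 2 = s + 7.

s = -3

Isolate the radical: √(4s + 16) = s + 5.
Square both sides: 4s + 16 = (s + 5)².
Expand and rearrange: s² + 6s + 9 = 0.
This gives the repeated root s = -3.
Check in the original equation:
  s = -3: √(4) = 2, while s + 5 = 2 — valid.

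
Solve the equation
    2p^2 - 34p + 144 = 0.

p = 8 or p = 9

Factor: 2(p - 9)(p - 8) = 0.
So p = 9 or p = 8.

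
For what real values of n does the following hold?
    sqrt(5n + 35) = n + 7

n = -7 or n = -2

Square both sides: 5n + 35 = (n + 7)^2.
Expand and rearrange: n^2 + 9n + 14 = 0.
Solving gives n = -2 or n = -7.
Check each candidate in the original equation:
  n = -2: sqrt(25) = 5, while n + 7 = 5 — valid.
  n = -7: sqrt(0) = 0, while n + 7 = 0 — valid.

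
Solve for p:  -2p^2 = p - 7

Rearrange to standard form: -2p^2 - p + 7 = 0.
Discriminant: (-1)^2 - 4*(-2)*7 = 57.
Quadratic formula: p = (1 +/- sqrt(57)) / (-4).
So p = -sqrt(57)/4 - 1/4 ~= -2.1375 or p = -1/4 + sqrt(57)/4 ~= 1.6375.

p = -2.1375 or p = 1.6375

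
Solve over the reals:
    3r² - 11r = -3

r = 0.2967 or r = 3.3699

Rearrange to standard form: 3r² - 11r + 3 = 0.
Discriminant: (-11)² − 4·3·3 = 85.
Quadratic formula: r = (11 ± √85) / 6.
So r = √(85)/6 + 11/6 ≈ 3.3699 or r = 11/6 - √(85)/6 ≈ 0.2967.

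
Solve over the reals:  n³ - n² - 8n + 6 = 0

n = -2.7321 or n = 0.7321 or n = 3

Possible rational roots are divisors of 6. Testing n = 3 gives 0, so (n - 3) is a factor.
Divide: n³ - n² - 8n + 6 = (n - 3)(n² + 2n - 2).
Apply the quadratic formula to n² + 2n - 2 = 0: n = (-2 ± √12)/2, i.e. n ≈ 0.7321 or n ≈ -2.7321.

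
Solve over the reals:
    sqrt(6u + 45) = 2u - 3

Square both sides: 6u + 45 = (2u - 3)^2.
Expand and rearrange: 4u^2 - 18u - 36 = 0.
Solving gives u = 6 or u = -1.5.
Check each candidate in the original equation:
  u = 6: sqrt(81) = 9, while 2u - 3 = 9 — valid.
  u = -1.5: sqrt(36) = 6, while 2u - 3 = -6 — extraneous.

u = 6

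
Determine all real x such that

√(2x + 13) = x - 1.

Square both sides: 2x + 13 = (x - 1)².
Expand and rearrange: x² - 4x - 12 = 0.
Solving gives x = 6 or x = -2.
Check each candidate in the original equation:
  x = 6: √(25) = 5, while x - 1 = 5 — valid.
  x = -2: √(9) = 3, while x - 1 = -3 — extraneous.

x = 6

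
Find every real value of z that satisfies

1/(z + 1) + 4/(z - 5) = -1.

z = -3 or z = 2

Multiply both sides by (z + 1)(z - 5):
(z - 5) + 4(z + 1) = -(z + 1)(z - 5).
Expand and collect terms: -z^2 - z + 6 = 0.
Factor or apply the quadratic formula: z = -3 or z = 2.
Neither value makes a denominator zero (z != -1, z != 5), so both are valid.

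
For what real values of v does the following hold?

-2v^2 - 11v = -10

Rearrange to standard form: -2v^2 - 11v + 10 = 0.
Discriminant: (-11)^2 - 4*(-2)*10 = 201.
Quadratic formula: v = (11 +/- sqrt(201)) / (-4).
So v = -sqrt(201)/4 - 11/4 ~= -6.2944 or v = -11/4 + sqrt(201)/4 ~= 0.7944.

v = -6.2944 or v = 0.7944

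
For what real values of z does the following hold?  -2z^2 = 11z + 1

z = -5.4075 or z = -0.0925

Rearrange to standard form: -2z^2 - 11z - 1 = 0.
Discriminant: (-11)^2 - 4*(-2)*(-1) = 113.
Quadratic formula: z = (11 +/- sqrt(113)) / (-4).
So z = -11/4 - sqrt(113)/4 ~= -5.4075 or z = -11/4 + sqrt(113)/4 ~= -0.0925.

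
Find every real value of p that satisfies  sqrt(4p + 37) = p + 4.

Square both sides: 4p + 37 = (p + 4)^2.
Expand and rearrange: p^2 + 4p - 21 = 0.
Solving gives p = 3 or p = -7.
Check each candidate in the original equation:
  p = 3: sqrt(49) = 7, while p + 4 = 7 — valid.
  p = -7: sqrt(9) = 3, while p + 4 = -3 — extraneous.

p = 3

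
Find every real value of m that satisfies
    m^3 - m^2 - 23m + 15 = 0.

m = -4.6458 or m = 0.6458 or m = 5

Possible rational roots are divisors of 15. Testing m = 5 gives 0, so (m - 5) is a factor.
Divide: m^3 - m^2 - 23m + 15 = (m - 5)(m^2 + 4m - 3).
Apply the quadratic formula to m^2 + 4m - 3 = 0: m = (-4 +/- sqrt(28))/2, i.e. m ~= 0.6458 or m ~= -4.6458.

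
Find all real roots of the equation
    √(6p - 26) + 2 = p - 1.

p = 5 or p = 7

Isolate the radical: √(6p - 26) = p - 3.
Square both sides: 6p - 26 = (p - 3)².
Expand and rearrange: p² - 12p + 35 = 0.
Solving gives p = 7 or p = 5.
Check each candidate in the original equation:
  p = 7: √(16) = 4, while p - 3 = 4 — valid.
  p = 5: √(4) = 2, while p - 3 = 2 — valid.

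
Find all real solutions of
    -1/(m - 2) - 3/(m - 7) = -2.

m = 2.3775 or m = 8.6225

Multiply both sides by (m - 2)(m - 7):
-(m - 7) - 3(m - 2) = -2(m - 2)(m - 7).
Expand and collect terms: -2m^2 + 22m - 41 = 0.
By the quadratic formula, m = (-22 +/- sqrt(156)) / -4, so m ~= 2.3775 or m ~= 8.6225.
Neither value makes a denominator zero (m != 2, m != 7), so both are valid.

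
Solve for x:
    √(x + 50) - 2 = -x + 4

x = -1

Isolate the radical: √(x + 50) = -x + 6.
Square both sides: x + 50 = (-x + 6)².
Expand and rearrange: x² - 13x - 14 = 0.
Solving gives x = 14 or x = -1.
Check each candidate in the original equation:
  x = 14: √(64) = 8, while -x + 6 = -8 — extraneous.
  x = -1: √(49) = 7, while -x + 6 = 7 — valid.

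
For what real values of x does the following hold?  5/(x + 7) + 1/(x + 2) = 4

Multiply both sides by (x + 7)(x + 2):
5(x + 2) + (x + 7) = 4(x + 7)(x + 2).
Expand and collect terms: 4x² + 30x + 39 = 0.
By the quadratic formula, x = (-30 ± √276) / 8, so x ≈ -1.6733 or x ≈ -5.8267.
Neither value makes a denominator zero (x ≠ -7, x ≠ -2), so both are valid.

x = -5.8267 or x = -1.6733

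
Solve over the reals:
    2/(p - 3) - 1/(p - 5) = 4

p = 3.6096 or p = 4.6404

Multiply both sides by (p - 3)(p - 5):
2(p - 5) - (p - 3) = 4(p - 3)(p - 5).
Expand and collect terms: 4p² - 33p + 67 = 0.
By the quadratic formula, p = (33 ± √17) / 8, so p ≈ 4.6404 or p ≈ 3.6096.
Neither value makes a denominator zero (p ≠ 3, p ≠ 5), so both are valid.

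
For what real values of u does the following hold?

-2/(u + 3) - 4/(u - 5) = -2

u = -2.217 or u = 7.217

Multiply both sides by (u + 3)(u - 5):
-2(u - 5) - 4(u + 3) = -2(u + 3)(u - 5).
Expand and collect terms: -2u² + 10u + 32 = 0.
By the quadratic formula, u = (-10 ± √356) / -4, so u ≈ -2.217 or u ≈ 7.217.
Neither value makes a denominator zero (u ≠ -3, u ≠ 5), so both are valid.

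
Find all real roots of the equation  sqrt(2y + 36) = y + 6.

Square both sides: 2y + 36 = (y + 6)^2.
Expand and rearrange: y^2 + 10y = 0.
Solving gives y = 0 or y = -10.
Check each candidate in the original equation:
  y = 0: sqrt(36) = 6, while y + 6 = 6 — valid.
  y = -10: sqrt(16) = 4, while y + 6 = -4 — extraneous.

y = 0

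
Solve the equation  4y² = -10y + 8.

Rearrange to standard form: 4y² + 10y - 8 = 0.
Discriminant: (10)² − 4·4·(-8) = 228.
Quadratic formula: y = (-10 ± √228) / 8.
So y = -5/4 + √(57)/4 ≈ 0.6375 or y = -√(57)/4 - 5/4 ≈ -3.1375.

y = -3.1375 or y = 0.6375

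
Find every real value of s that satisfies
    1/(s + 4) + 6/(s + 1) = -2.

Multiply both sides by (s + 4)(s + 1):
(s + 1) + 6(s + 4) = -2(s + 4)(s + 1).
Expand and collect terms: -2s^2 - 17s - 33 = 0.
Factor or apply the quadratic formula: s = -5.5 or s = -3.
Neither value makes a denominator zero (s != -4, s != -1), so both are valid.

s = -5.5 or s = -3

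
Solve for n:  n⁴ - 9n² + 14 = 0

n = -2.6458 or n = -1.4142 or n = 1.4142 or n = 2.6458

Let u = n². The equation becomes u² - 9u + 14 = 0.
Factor: (u - 2)(u - 7) = 0, so u = 2 or u = 7.
n² = 2 gives n = ±√(2) ≈ ±1.4142.
n² = 7 gives n = ±√(7) ≈ ±2.6458.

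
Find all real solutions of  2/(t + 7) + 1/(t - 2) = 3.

Multiply both sides by (t + 7)(t - 2):
2(t - 2) + (t + 7) = 3(t + 7)(t - 2).
Expand and collect terms: 3t² + 12t - 45 = 0.
By the quadratic formula, t = (-12 ± √684) / 6, so t ≈ 2.3589 or t ≈ -6.3589.
Neither value makes a denominator zero (t ≠ -7, t ≠ 2), so both are valid.

t = -6.3589 or t = 2.3589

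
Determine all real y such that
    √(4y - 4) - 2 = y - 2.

Isolate the radical: √(4y - 4) = y.
Square both sides: 4y - 4 = (y)².
Expand and rearrange: y² - 4y + 4 = 0.
This gives the repeated root y = 2.
Check in the original equation:
  y = 2: √(4) = 2, while y = 2 — valid.

y = 2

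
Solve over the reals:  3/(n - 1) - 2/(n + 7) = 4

Multiply both sides by (n - 1)(n + 7):
3(n + 7) - 2(n - 1) = 4(n - 1)(n + 7).
Expand and collect terms: 4n² + 23n - 51 = 0.
By the quadratic formula, n = (-23 ± √1345) / 8, so n ≈ 1.7093 or n ≈ -7.4593.
Neither value makes a denominator zero (n ≠ 1, n ≠ -7), so both are valid.

n = -7.4593 or n = 1.7093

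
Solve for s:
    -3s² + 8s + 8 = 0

Discriminant: (8)² − 4·(-3)·8 = 160.
Quadratic formula: s = (-8 ± √160) / (-6).
So s = 4/3 - 2·√(10)/3 ≈ -0.7749 or s = 4/3 + 2·√(10)/3 ≈ 3.4415.

s = -0.7749 or s = 3.4415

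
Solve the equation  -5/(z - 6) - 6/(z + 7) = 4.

z = -8.64 or z = 4.89

Multiply both sides by (z - 6)(z + 7):
-5(z + 7) - 6(z - 6) = 4(z - 6)(z + 7).
Expand and collect terms: 4z^2 + 15z - 169 = 0.
By the quadratic formula, z = (-15 +/- sqrt(2929)) / 8, so z ~= 4.89 or z ~= -8.64.
Neither value makes a denominator zero (z != 6, z != -7), so both are valid.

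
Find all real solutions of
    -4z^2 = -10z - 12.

Rearrange to standard form: -4z^2 + 10z + 12 = 0.
Discriminant: (10)^2 - 4*(-4)*12 = 292.
Quadratic formula: z = (-10 +/- sqrt(292)) / (-8).
So z = 5/4 - sqrt(73)/4 ~= -0.886 or z = 5/4 + sqrt(73)/4 ~= 3.386.

z = -0.886 or z = 3.386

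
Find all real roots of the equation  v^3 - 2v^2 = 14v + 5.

v = -2.618 or v = -0.382 or v = 5

Rearrange: v^3 - 2v^2 - 14v - 5 = 0.
Possible rational roots are divisors of -5. Testing v = 5 gives 0, so (v - 5) is a factor.
Divide: v^3 - 2v^2 - 14v - 5 = (v - 5)(v^2 + 3v + 1).
Apply the quadratic formula to v^2 + 3v + 1 = 0: v = (-3 +/- sqrt(5))/2, i.e. v ~= -0.382 or v ~= -2.618.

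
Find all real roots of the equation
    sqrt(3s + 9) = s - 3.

Square both sides: 3s + 9 = (s - 3)^2.
Expand and rearrange: s^2 - 9s = 0.
Solving gives s = 9 or s = 0.
Check each candidate in the original equation:
  s = 9: sqrt(36) = 6, while s - 3 = 6 — valid.
  s = 0: sqrt(9) = 3, while s - 3 = -3 — extraneous.

s = 9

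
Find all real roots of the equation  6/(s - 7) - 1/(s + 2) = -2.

Multiply both sides by (s - 7)(s + 2):
6(s + 2) - (s - 7) = -2(s - 7)(s + 2).
Expand and collect terms: -2s² + 5s + 9 = 0.
By the quadratic formula, s = (-5 ± √97) / -4, so s ≈ -1.2122 or s ≈ 3.7122.
Neither value makes a denominator zero (s ≠ 7, s ≠ -2), so both are valid.

s = -1.2122 or s = 3.7122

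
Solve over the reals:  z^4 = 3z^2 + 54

Let u = z^2. The equation becomes u^2 - 3u - 54 = 0.
Factor: (u + 6)(u - 9) = 0, so u = -6 or u = 9.
z^2 = -6 < 0 has no real solution.
z^2 = 9 gives z = +/-3.

z = -3 or z = 3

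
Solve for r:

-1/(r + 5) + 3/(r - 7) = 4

Multiply both sides by (r + 5)(r - 7):
-(r - 7) + 3(r + 5) = 4(r + 5)(r - 7).
Expand and collect terms: 4r^2 - 10r - 162 = 0.
By the quadratic formula, r = (10 +/- sqrt(2692)) / 8, so r ~= 7.7356 or r ~= -5.2356.
Neither value makes a denominator zero (r != -5, r != 7), so both are valid.

r = -5.2356 or r = 7.7356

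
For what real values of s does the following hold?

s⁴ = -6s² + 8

Let u = s². The equation becomes u² + 6u - 8 = 0.
By the quadratic formula, u = -3 + √(17) or u = -√(17) - 3.
s² = -3 + √(17) gives s = ±√(-3 + √(17)) ≈ ±1.0598.
s² = -√(17) - 3 < 0 has no real solution.

s = -1.0598 or s = 1.0598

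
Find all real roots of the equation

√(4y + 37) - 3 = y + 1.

Isolate the radical: √(4y + 37) = y + 4.
Square both sides: 4y + 37 = (y + 4)².
Expand and rearrange: y² + 4y - 21 = 0.
Solving gives y = 3 or y = -7.
Check each candidate in the original equation:
  y = 3: √(49) = 7, while y + 4 = 7 — valid.
  y = -7: √(9) = 3, while y + 4 = -3 — extraneous.

y = 3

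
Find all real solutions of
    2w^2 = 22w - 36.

Bring every term to one side: 2w^2 - 22w + 36 = 0.
Factor: 2(w - 9)(w - 2) = 0.
So w = 9 or w = 2.

w = 2 or w = 9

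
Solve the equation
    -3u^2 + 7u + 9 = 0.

Discriminant: (7)^2 - 4*(-3)*9 = 157.
Quadratic formula: u = (-7 +/- sqrt(157)) / (-6).
So u = 7/6 - sqrt(157)/6 ~= -0.9217 or u = 7/6 + sqrt(157)/6 ~= 3.255.

u = -0.9217 or u = 3.255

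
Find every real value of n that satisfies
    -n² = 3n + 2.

n = -2 or n = -1

Bring every term to one side: -n² - 3n - 2 = 0.
Factor: -1(n + 1)(n + 2) = 0.
So n = -1 or n = -2.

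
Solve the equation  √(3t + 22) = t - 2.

Square both sides: 3t + 22 = (t - 2)².
Expand and rearrange: t² - 7t - 18 = 0.
Solving gives t = 9 or t = -2.
Check each candidate in the original equation:
  t = 9: √(49) = 7, while t - 2 = 7 — valid.
  t = -2: √(16) = 4, while t - 2 = -4 — extraneous.

t = 9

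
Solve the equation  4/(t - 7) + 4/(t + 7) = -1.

t = -12.0623 or t = 4.0623

Multiply both sides by (t - 7)(t + 7):
4(t + 7) + 4(t - 7) = -(t - 7)(t + 7).
Expand and collect terms: -t^2 - 8t + 49 = 0.
By the quadratic formula, t = (8 +/- sqrt(260)) / -2, so t ~= -12.0623 or t ~= 4.0623.
Neither value makes a denominator zero (t != 7, t != -7), so both are valid.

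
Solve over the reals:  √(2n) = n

Square both sides: 2n = (n)².
Expand and rearrange: n² - 2n = 0.
Solving gives n = 2 or n = 0.
Check each candidate in the original equation:
  n = 2: √(4) = 2, while n = 2 — valid.
  n = 0: √(0) = 0, while n = 0 — valid.

n = 0 or n = 2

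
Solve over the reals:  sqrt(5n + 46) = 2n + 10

Square both sides: 5n + 46 = (2n + 10)^2.
Expand and rearrange: 4n^2 + 35n + 54 = 0.
Solving gives n = -2 or n = -6.75.
Check each candidate in the original equation:
  n = -2: sqrt(36) = 6, while 2n + 10 = 6 — valid.
  n = -6.75: sqrt(12.25) = 3.5, while 2n + 10 = -3.5 — extraneous.

n = -2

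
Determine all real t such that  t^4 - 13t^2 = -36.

Let u = t^2. The equation becomes u^2 - 13u + 36 = 0.
Factor: (u - 4)(u - 9) = 0, so u = 4 or u = 9.
t^2 = 4 gives t = +/-2.
t^2 = 9 gives t = +/-3.

t = -3 or t = -2 or t = 2 or t = 3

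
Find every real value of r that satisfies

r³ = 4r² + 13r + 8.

r = -1.2749 or r = -1 or r = 6.2749

Rearrange: r³ - 4r² - 13r - 8 = 0.
Possible rational roots are divisors of -8. Testing r = -1 gives 0, so (r + 1) is a factor.
Divide: r³ - 4r² - 13r - 8 = (r + 1)(r² - 5r - 8).
Apply the quadratic formula to r² - 5r - 8 = 0: r = (5 ± √57)/2, i.e. r ≈ 6.2749 or r ≈ -1.2749.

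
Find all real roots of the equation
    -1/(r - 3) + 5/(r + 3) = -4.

Multiply both sides by (r - 3)(r + 3):
-(r + 3) + 5(r - 3) = -4(r - 3)(r + 3).
Expand and collect terms: -4r² - 4r + 54 = 0.
By the quadratic formula, r = (4 ± √880) / -8, so r ≈ -4.2081 or r ≈ 3.2081.
Neither value makes a denominator zero (r ≠ 3, r ≠ -3), so both are valid.

r = -4.2081 or r = 3.2081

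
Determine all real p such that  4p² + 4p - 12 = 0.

Discriminant: (4)² − 4·4·(-12) = 208.
Quadratic formula: p = (-4 ± √208) / 8.
So p = -1/2 + √(13)/2 ≈ 1.3028 or p = -√(13)/2 - 1/2 ≈ -2.3028.

p = -2.3028 or p = 1.3028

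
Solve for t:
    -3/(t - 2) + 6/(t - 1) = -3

Multiply both sides by (t - 2)(t - 1):
-3(t - 1) + 6(t - 2) = -3(t - 2)(t - 1).
Expand and collect terms: -3t^2 + 6t + 3 = 0.
By the quadratic formula, t = (-6 +/- sqrt(72)) / -6, so t ~= -0.4142 or t ~= 2.4142.
Neither value makes a denominator zero (t != 2, t != 1), so both are valid.

t = -0.4142 or t = 2.4142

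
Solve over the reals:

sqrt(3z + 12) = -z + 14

z = 8

Square both sides: 3z + 12 = (-z + 14)^2.
Expand and rearrange: z^2 - 31z + 184 = 0.
Solving gives z = 23 or z = 8.
Check each candidate in the original equation:
  z = 23: sqrt(81) = 9, while -z + 14 = -9 — extraneous.
  z = 8: sqrt(36) = 6, while -z + 14 = 6 — valid.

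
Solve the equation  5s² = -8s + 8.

Rearrange to standard form: 5s² + 8s - 8 = 0.
Discriminant: (8)² − 4·5·(-8) = 224.
Quadratic formula: s = (-8 ± √224) / 10.
So s = -4/5 + 2·√(14)/5 ≈ 0.6967 or s = -2·√(14)/5 - 4/5 ≈ -2.2967.

s = -2.2967 or s = 0.6967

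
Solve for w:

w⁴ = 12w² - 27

w = -3 or w = -1.7321 or w = 1.7321 or w = 3

Let u = w². The equation becomes u² - 12u + 27 = 0.
Factor: (u - 3)(u - 9) = 0, so u = 3 or u = 9.
w² = 3 gives w = ±√(3) ≈ ±1.7321.
w² = 9 gives w = ±3.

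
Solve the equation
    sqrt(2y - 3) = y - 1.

y = 2

Square both sides: 2y - 3 = (y - 1)^2.
Expand and rearrange: y^2 - 4y + 4 = 0.
This gives the repeated root y = 2.
Check in the original equation:
  y = 2: sqrt(1) = 1, while y - 1 = 1 — valid.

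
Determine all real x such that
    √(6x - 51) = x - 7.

Square both sides: 6x - 51 = (x - 7)².
Expand and rearrange: x² - 20x + 100 = 0.
This gives the repeated root x = 10.
Check in the original equation:
  x = 10: √(9) = 3, while x - 7 = 3 — valid.

x = 10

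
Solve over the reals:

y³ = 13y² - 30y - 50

y = -1.099 or y = 5 or y = 9.099

Rearrange: y³ - 13y² + 30y + 50 = 0.
Possible rational roots are divisors of 50. Testing y = 5 gives 0, so (y - 5) is a factor.
Divide: y³ - 13y² + 30y + 50 = (y - 5)(y² - 8y - 10).
Apply the quadratic formula to y² - 8y - 10 = 0: y = (8 ± √104)/2, i.e. y ≈ 9.099 or y ≈ -1.099.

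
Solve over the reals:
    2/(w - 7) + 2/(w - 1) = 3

Multiply both sides by (w - 7)(w - 1):
2(w - 1) + 2(w - 7) = 3(w - 7)(w - 1).
Expand and collect terms: 3w^2 - 28w + 37 = 0.
By the quadratic formula, w = (28 +/- sqrt(340)) / 6, so w ~= 7.7398 or w ~= 1.5935.
Neither value makes a denominator zero (w != 7, w != 1), so both are valid.

w = 1.5935 or w = 7.7398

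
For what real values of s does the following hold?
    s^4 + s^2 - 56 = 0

s = -2.6458 or s = 2.6458

Let u = s^2. The equation becomes u^2 + u - 56 = 0.
Factor: (u - 7)(u + 8) = 0, so u = 7 or u = -8.
s^2 = 7 gives s = +/-sqrt(7) ~= +/-2.6458.
s^2 = -8 < 0 has no real solution.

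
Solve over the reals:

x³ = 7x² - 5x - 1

Rearrange: x³ - 7x² + 5x + 1 = 0.
Possible rational roots are divisors of 1. Testing x = 1 gives 0, so (x - 1) is a factor.
Divide: x³ - 7x² + 5x + 1 = (x - 1)(x² - 6x - 1).
Apply the quadratic formula to x² - 6x - 1 = 0: x = (6 ± √40)/2, i.e. x ≈ 6.1623 or x ≈ -0.1623.

x = -0.1623 or x = 1 or x = 6.1623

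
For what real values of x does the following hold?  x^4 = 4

x = -1.4142 or x = 1.4142

Let u = x^2. The equation becomes u^2 - 4 = 0.
Factor: (u + 2)(u - 2) = 0, so u = -2 or u = 2.
x^2 = -2 < 0 has no real solution.
x^2 = 2 gives x = +/-sqrt(2) ~= +/-1.4142.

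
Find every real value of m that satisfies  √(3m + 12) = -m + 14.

m = 8

Square both sides: 3m + 12 = (-m + 14)².
Expand and rearrange: m² - 31m + 184 = 0.
Solving gives m = 23 or m = 8.
Check each candidate in the original equation:
  m = 23: √(81) = 9, while -m + 14 = -9 — extraneous.
  m = 8: √(36) = 6, while -m + 14 = 6 — valid.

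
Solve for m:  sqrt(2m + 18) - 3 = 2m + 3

m = -1

Isolate the radical: sqrt(2m + 18) = 2m + 6.
Square both sides: 2m + 18 = (2m + 6)^2.
Expand and rearrange: 4m^2 + 22m + 18 = 0.
Solving gives m = -1 or m = -4.5.
Check each candidate in the original equation:
  m = -1: sqrt(16) = 4, while 2m + 6 = 4 — valid.
  m = -4.5: sqrt(9) = 3, while 2m + 6 = -3 — extraneous.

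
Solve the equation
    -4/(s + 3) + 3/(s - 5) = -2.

s = -0.1861 or s = 2.6861

Multiply both sides by (s + 3)(s - 5):
-4(s - 5) + 3(s + 3) = -2(s + 3)(s - 5).
Expand and collect terms: -2s² + 5s + 1 = 0.
By the quadratic formula, s = (-5 ± √33) / -4, so s ≈ -0.1861 or s ≈ 2.6861.
Neither value makes a denominator zero (s ≠ -3, s ≠ 5), so both are valid.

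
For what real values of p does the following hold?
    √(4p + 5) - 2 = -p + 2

Isolate the radical: √(4p + 5) = -p + 4.
Square both sides: 4p + 5 = (-p + 4)².
Expand and rearrange: p² - 12p + 11 = 0.
Solving gives p = 11 or p = 1.
Check each candidate in the original equation:
  p = 11: √(49) = 7, while -p + 4 = -7 — extraneous.
  p = 1: √(9) = 3, while -p + 4 = 3 — valid.

p = 1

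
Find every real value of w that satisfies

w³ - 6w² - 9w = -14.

w = -2 or w = 1 or w = 7

Rearrange: w³ - 6w² - 9w + 14 = 0.
Possible rational roots are divisors of 14. Testing w = -2 gives 0, so (w + 2) is a factor.
Divide: w³ - 6w² - 9w + 14 = (w + 2)(w² - 8w + 7).
Factor the quadratic: w = 7 or w = 1.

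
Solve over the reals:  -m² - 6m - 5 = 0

m = -5 or m = -1

Factor: -1(m + 5)(m + 1) = 0.
So m = -5 or m = -1.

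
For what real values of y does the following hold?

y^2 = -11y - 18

Bring every term to one side: y^2 + 11y + 18 = 0.
Factor: (y + 9)(y + 2) = 0.
So y = -9 or y = -2.

y = -9 or y = -2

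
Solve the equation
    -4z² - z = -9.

Rearrange to standard form: -4z² - z + 9 = 0.
Discriminant: (-1)² − 4·(-4)·9 = 145.
Quadratic formula: z = (1 ± √145) / (-8).
So z = -√(145)/8 - 1/8 ≈ -1.6302 or z = -1/8 + √(145)/8 ≈ 1.3802.

z = -1.6302 or z = 1.3802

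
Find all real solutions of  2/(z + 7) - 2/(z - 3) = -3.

Multiply both sides by (z + 7)(z - 3):
2(z - 3) - 2(z + 7) = -3(z + 7)(z - 3).
Expand and collect terms: -3z^2 - 12z + 83 = 0.
By the quadratic formula, z = (12 +/- sqrt(1140)) / -6, so z ~= -7.6273 or z ~= 3.6273.
Neither value makes a denominator zero (z != -7, z != 3), so both are valid.

z = -7.6273 or z = 3.6273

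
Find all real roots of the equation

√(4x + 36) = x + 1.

Square both sides: 4x + 36 = (x + 1)².
Expand and rearrange: x² - 2x - 35 = 0.
Solving gives x = 7 or x = -5.
Check each candidate in the original equation:
  x = 7: √(64) = 8, while x + 1 = 8 — valid.
  x = -5: √(16) = 4, while x + 1 = -4 — extraneous.

x = 7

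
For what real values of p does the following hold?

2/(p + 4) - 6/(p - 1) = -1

p = -5 or p = 6

Multiply both sides by (p + 4)(p - 1):
2(p - 1) - 6(p + 4) = -(p + 4)(p - 1).
Expand and collect terms: -p^2 + p + 30 = 0.
Factor or apply the quadratic formula: p = -5 or p = 6.
Neither value makes a denominator zero (p != -4, p != 1), so both are valid.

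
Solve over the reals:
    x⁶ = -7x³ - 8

Let u = x³. The equation becomes u² + 7u + 8 = 0.
By the quadratic formula, u = -7/2 + √(17)/2 or u = -7/2 - √(17)/2.
x³ = -7/2 + √(17)/2 gives x = -∛(7/2 - √(17)/2) ≈ -1.1288.
x³ = -7/2 - √(17)/2 gives x = -∛(√(17)/2 + 7/2) ≈ -1.7717.

x = -1.7717 or x = -1.1288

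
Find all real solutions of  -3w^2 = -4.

Rearrange to standard form: -3w^2 + 4 = 0.
Discriminant: (0)^2 - 4*(-3)*4 = 48.
Quadratic formula: w = (0 +/- sqrt(48)) / (-6).
So w = -2*sqrt(3)/3 ~= -1.1547 or w = 2*sqrt(3)/3 ~= 1.1547.

w = -1.1547 or w = 1.1547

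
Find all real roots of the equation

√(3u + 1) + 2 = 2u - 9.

u = 8

Isolate the radical: √(3u + 1) = 2u - 11.
Square both sides: 3u + 1 = (2u - 11)².
Expand and rearrange: 4u² - 47u + 120 = 0.
Solving gives u = 8 or u = 3.75.
Check each candidate in the original equation:
  u = 8: √(25) = 5, while 2u - 11 = 5 — valid.
  u = 3.75: √(12.25) = 3.5, while 2u - 11 = -3.5 — extraneous.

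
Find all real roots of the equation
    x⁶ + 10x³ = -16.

x = -2 or x = -1.2599

Let u = x³. The equation becomes u² + 10u + 16 = 0.
Factor: (u + 2)(u + 8) = 0, so u = -2 or u = -8.
x³ = -2 gives x = -∛(2) ≈ -1.2599.
x³ = -8 gives x = -2.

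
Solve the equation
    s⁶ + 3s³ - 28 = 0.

s = -1.9129 or s = 1.5874

Let u = s³. The equation becomes u² + 3u - 28 = 0.
Factor: (u - 4)(u + 7) = 0, so u = 4 or u = -7.
s³ = 4 gives s = ∛(4) ≈ 1.5874.
s³ = -7 gives s = -∛(7) ≈ -1.9129.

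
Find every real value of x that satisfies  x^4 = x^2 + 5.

Let u = x^2. The equation becomes u^2 - u - 5 = 0.
By the quadratic formula, u = 1/2 + sqrt(21)/2 or u = 1/2 - sqrt(21)/2.
x^2 = 1/2 + sqrt(21)/2 gives x = +/-sqrt(1/2 + sqrt(21)/2) ~= +/-1.6707.
x^2 = 1/2 - sqrt(21)/2 < 0 has no real solution.

x = -1.6707 or x = 1.6707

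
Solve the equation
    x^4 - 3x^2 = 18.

Let u = x^2. The equation becomes u^2 - 3u - 18 = 0.
Factor: (u - 6)(u + 3) = 0, so u = 6 or u = -3.
x^2 = 6 gives x = +/-sqrt(6) ~= +/-2.4495.
x^2 = -3 < 0 has no real solution.

x = -2.4495 or x = 2.4495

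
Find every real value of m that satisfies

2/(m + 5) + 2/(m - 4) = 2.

Multiply both sides by (m + 5)(m - 4):
2(m - 4) + 2(m + 5) = 2(m + 5)(m - 4).
Expand and collect terms: 2m² - 2m - 42 = 0.
By the quadratic formula, m = (2 ± √340) / 4, so m ≈ 5.1098 or m ≈ -4.1098.
Neither value makes a denominator zero (m ≠ -5, m ≠ 4), so both are valid.

m = -4.1098 or m = 5.1098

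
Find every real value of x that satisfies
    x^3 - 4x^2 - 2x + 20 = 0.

Possible rational roots are divisors of 20. Testing x = -2 gives 0, so (x + 2) is a factor.
Divide: x^3 - 4x^2 - 2x + 20 = (x + 2)(x^2 - 6x + 10).
The quadratic x^2 - 6x + 10 has discriminant -4 < 0, so no further real roots.

x = -2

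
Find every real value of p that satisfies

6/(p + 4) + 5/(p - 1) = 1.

Multiply both sides by (p + 4)(p - 1):
6(p - 1) + 5(p + 4) = (p + 4)(p - 1).
Expand and collect terms: p^2 - 8p - 18 = 0.
By the quadratic formula, p = (8 +/- sqrt(136)) / 2, so p ~= 9.831 or p ~= -1.831.
Neither value makes a denominator zero (p != -4, p != 1), so both are valid.

p = -1.831 or p = 9.831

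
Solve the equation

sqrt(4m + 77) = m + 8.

Square both sides: 4m + 77 = (m + 8)^2.
Expand and rearrange: m^2 + 12m - 13 = 0.
Solving gives m = 1 or m = -13.
Check each candidate in the original equation:
  m = 1: sqrt(81) = 9, while m + 8 = 9 — valid.
  m = -13: sqrt(25) = 5, while m + 8 = -5 — extraneous.

m = 1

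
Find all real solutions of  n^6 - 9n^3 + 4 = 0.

Let u = n^3. The equation becomes u^2 - 9u + 4 = 0.
By the quadratic formula, u = sqrt(65)/2 + 9/2 or u = 9/2 - sqrt(65)/2.
n^3 = sqrt(65)/2 + 9/2 gives n = (sqrt(65)/2 + 9/2)^(1/3) ~= 2.0433.
n^3 = 9/2 - sqrt(65)/2 gives n = (9/2 - sqrt(65)/2)^(1/3) ~= 0.7769.

n = 0.7769 or n = 2.0433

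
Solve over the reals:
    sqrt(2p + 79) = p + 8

p = 1

Square both sides: 2p + 79 = (p + 8)^2.
Expand and rearrange: p^2 + 14p - 15 = 0.
Solving gives p = 1 or p = -15.
Check each candidate in the original equation:
  p = 1: sqrt(81) = 9, while p + 8 = 9 — valid.
  p = -15: sqrt(49) = 7, while p + 8 = -7 — extraneous.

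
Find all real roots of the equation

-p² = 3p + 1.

Rearrange to standard form: -p² - 3p - 1 = 0.
Discriminant: (-3)² − 4·(-1)·(-1) = 5.
Quadratic formula: p = (3 ± √5) / (-2).
So p = -3/2 - √(5)/2 ≈ -2.618 or p = -3/2 + √(5)/2 ≈ -0.382.

p = -2.618 or p = -0.382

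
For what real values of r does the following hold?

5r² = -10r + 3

Rearrange to standard form: 5r² + 10r - 3 = 0.
Discriminant: (10)² − 4·5·(-3) = 160.
Quadratic formula: r = (-10 ± √160) / 10.
So r = -1 + 2·√(10)/5 ≈ 0.2649 or r = -2·√(10)/5 - 1 ≈ -2.2649.

r = -2.2649 or r = 0.2649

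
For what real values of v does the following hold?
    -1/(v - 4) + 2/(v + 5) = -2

Multiply both sides by (v - 4)(v + 5):
-(v + 5) + 2(v - 4) = -2(v - 4)(v + 5).
Expand and collect terms: -2v² - 3v + 53 = 0.
By the quadratic formula, v = (3 ± √433) / -4, so v ≈ -5.9522 or v ≈ 4.4522.
Neither value makes a denominator zero (v ≠ 4, v ≠ -5), so both are valid.

v = -5.9522 or v = 4.4522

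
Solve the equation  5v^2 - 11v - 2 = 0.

Discriminant: (-11)^2 - 4*5*(-2) = 161.
Quadratic formula: v = (11 +/- sqrt(161)) / 10.
So v = 11/10 + sqrt(161)/10 ~= 2.3689 or v = 11/10 - sqrt(161)/10 ~= -0.1689.

v = -0.1689 or v = 2.3689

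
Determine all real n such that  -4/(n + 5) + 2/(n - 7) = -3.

Multiply both sides by (n + 5)(n - 7):
-4(n - 7) + 2(n + 5) = -3(n + 5)(n - 7).
Expand and collect terms: -3n^2 + 8n + 67 = 0.
By the quadratic formula, n = (-8 +/- sqrt(868)) / -6, so n ~= -3.577 or n ~= 6.2436.
Neither value makes a denominator zero (n != -5, n != 7), so both are valid.

n = -3.577 or n = 6.2436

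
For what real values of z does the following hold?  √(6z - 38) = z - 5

z = 7 or z = 9

Square both sides: 6z - 38 = (z - 5)².
Expand and rearrange: z² - 16z + 63 = 0.
Solving gives z = 9 or z = 7.
Check each candidate in the original equation:
  z = 9: √(16) = 4, while z - 5 = 4 — valid.
  z = 7: √(4) = 2, while z - 5 = 2 — valid.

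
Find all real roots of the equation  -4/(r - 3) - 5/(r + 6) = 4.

r = -7.3832 or r = 2.1332

Multiply both sides by (r - 3)(r + 6):
-4(r + 6) - 5(r - 3) = 4(r - 3)(r + 6).
Expand and collect terms: 4r^2 + 21r - 63 = 0.
By the quadratic formula, r = (-21 +/- sqrt(1449)) / 8, so r ~= 2.1332 or r ~= -7.3832.
Neither value makes a denominator zero (r != 3, r != -6), so both are valid.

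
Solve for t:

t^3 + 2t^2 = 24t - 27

t = -6.4051 or t = 1.4051 or t = 3

Rearrange: t^3 + 2t^2 - 24t + 27 = 0.
Possible rational roots are divisors of 27. Testing t = 3 gives 0, so (t - 3) is a factor.
Divide: t^3 + 2t^2 - 24t + 27 = (t - 3)(t^2 + 5t - 9).
Apply the quadratic formula to t^2 + 5t - 9 = 0: t = (-5 +/- sqrt(61))/2, i.e. t ~= 1.4051 or t ~= -6.4051.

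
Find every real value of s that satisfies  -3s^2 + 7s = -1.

s = -0.135 or s = 2.4684

Rearrange to standard form: -3s^2 + 7s + 1 = 0.
Discriminant: (7)^2 - 4*(-3)*1 = 61.
Quadratic formula: s = (-7 +/- sqrt(61)) / (-6).
So s = 7/6 - sqrt(61)/6 ~= -0.135 or s = 7/6 + sqrt(61)/6 ~= 2.4684.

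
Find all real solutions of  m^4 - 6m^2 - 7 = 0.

m = -2.6458 or m = 2.6458

Let u = m^2. The equation becomes u^2 - 6u - 7 = 0.
Factor: (u + 1)(u - 7) = 0, so u = -1 or u = 7.
m^2 = -1 < 0 has no real solution.
m^2 = 7 gives m = +/-sqrt(7) ~= +/-2.6458.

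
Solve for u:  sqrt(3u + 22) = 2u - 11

u = 9

Square both sides: 3u + 22 = (2u - 11)^2.
Expand and rearrange: 4u^2 - 47u + 99 = 0.
Solving gives u = 9 or u = 2.75.
Check each candidate in the original equation:
  u = 9: sqrt(49) = 7, while 2u - 11 = 7 — valid.
  u = 2.75: sqrt(30.25) = 5.5, while 2u - 11 = -5.5 — extraneous.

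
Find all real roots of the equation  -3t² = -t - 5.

t = -1.135 or t = 1.4684

Rearrange to standard form: -3t² + t + 5 = 0.
Discriminant: (1)² − 4·(-3)·5 = 61.
Quadratic formula: t = (-1 ± √61) / (-6).
So t = 1/6 - √(61)/6 ≈ -1.135 or t = 1/6 + √(61)/6 ≈ 1.4684.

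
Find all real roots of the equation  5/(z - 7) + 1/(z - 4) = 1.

Multiply both sides by (z - 7)(z - 4):
5(z - 4) + (z - 7) = (z - 7)(z - 4).
Expand and collect terms: z^2 - 17z + 55 = 0.
By the quadratic formula, z = (17 +/- sqrt(69)) / 2, so z ~= 12.6533 or z ~= 4.3467.
Neither value makes a denominator zero (z != 7, z != 4), so both are valid.

z = 4.3467 or z = 12.6533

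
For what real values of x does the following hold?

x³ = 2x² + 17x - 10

x = -3.5616 or x = 0.5616 or x = 5

Rearrange: x³ - 2x² - 17x + 10 = 0.
Possible rational roots are divisors of 10. Testing x = 5 gives 0, so (x - 5) is a factor.
Divide: x³ - 2x² - 17x + 10 = (x - 5)(x² + 3x - 2).
Apply the quadratic formula to x² + 3x - 2 = 0: x = (-3 ± √17)/2, i.e. x ≈ 0.5616 or x ≈ -3.5616.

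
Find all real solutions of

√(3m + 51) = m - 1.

m = 10

Square both sides: 3m + 51 = (m - 1)².
Expand and rearrange: m² - 5m - 50 = 0.
Solving gives m = 10 or m = -5.
Check each candidate in the original equation:
  m = 10: √(81) = 9, while m - 1 = 9 — valid.
  m = -5: √(36) = 6, while m - 1 = -6 — extraneous.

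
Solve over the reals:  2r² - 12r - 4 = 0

Discriminant: (-12)² − 4·2·(-4) = 176.
Quadratic formula: r = (12 ± √176) / 4.
So r = 3 + √(11) ≈ 6.3166 or r = 3 - √(11) ≈ -0.3166.

r = -0.3166 or r = 6.3166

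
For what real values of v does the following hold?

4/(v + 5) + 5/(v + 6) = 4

Multiply both sides by (v + 5)(v + 6):
4(v + 6) + 5(v + 5) = 4(v + 5)(v + 6).
Expand and collect terms: 4v² + 35v + 71 = 0.
By the quadratic formula, v = (-35 ± √89) / 8, so v ≈ -3.1958 or v ≈ -5.5542.
Neither value makes a denominator zero (v ≠ -5, v ≠ -6), so both are valid.

v = -5.5542 or v = -3.1958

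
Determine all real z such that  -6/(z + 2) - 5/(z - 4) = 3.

Multiply both sides by (z + 2)(z - 4):
-6(z - 4) - 5(z + 2) = 3(z + 2)(z - 4).
Expand and collect terms: 3z² + 5z - 38 = 0.
By the quadratic formula, z = (-5 ± √481) / 6, so z ≈ 2.822 or z ≈ -4.4886.
Neither value makes a denominator zero (z ≠ -2, z ≠ 4), so both are valid.

z = -4.4886 or z = 2.822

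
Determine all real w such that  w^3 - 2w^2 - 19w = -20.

Rearrange: w^3 - 2w^2 - 19w + 20 = 0.
Possible rational roots are divisors of 20. Testing w = -4 gives 0, so (w + 4) is a factor.
Divide: w^3 - 2w^2 - 19w + 20 = (w + 4)(w^2 - 6w + 5).
Factor the quadratic: w = 5 or w = 1.

w = -4 or w = 1 or w = 5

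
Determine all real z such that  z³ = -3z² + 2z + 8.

Rearrange: z³ + 3z² - 2z - 8 = 0.
Possible rational roots are divisors of -8. Testing z = -2 gives 0, so (z + 2) is a factor.
Divide: z³ + 3z² - 2z - 8 = (z + 2)(z² + z - 4).
Apply the quadratic formula to z² + z - 4 = 0: z = (-1 ± √17)/2, i.e. z ≈ 1.5616 or z ≈ -2.5616.

z = -2.5616 or z = -2 or z = 1.5616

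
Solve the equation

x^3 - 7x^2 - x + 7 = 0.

Possible rational roots are divisors of 7. Testing x = -1 gives 0, so (x + 1) is a factor.
Divide: x^3 - 7x^2 - x + 7 = (x + 1)(x^2 - 8x + 7).
Factor the quadratic: x = 7 or x = 1.

x = -1 or x = 1 or x = 7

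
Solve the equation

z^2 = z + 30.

z = -5 or z = 6

Bring every term to one side: z^2 - z - 30 = 0.
Factor: (z + 5)(z - 6) = 0.
So z = -5 or z = 6.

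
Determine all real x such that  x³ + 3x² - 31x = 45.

Rearrange: x³ + 3x² - 31x - 45 = 0.
Possible rational roots are divisors of -45. Testing x = 5 gives 0, so (x - 5) is a factor.
Divide: x³ + 3x² - 31x - 45 = (x - 5)(x² + 8x + 9).
Apply the quadratic formula to x² + 8x + 9 = 0: x = (-8 ± √28)/2, i.e. x ≈ -1.3542 or x ≈ -6.6458.

x = -6.6458 or x = -1.3542 or x = 5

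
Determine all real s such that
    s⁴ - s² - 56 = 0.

s = -2.8284 or s = 2.8284

Let u = s². The equation becomes u² - u - 56 = 0.
Factor: (u - 8)(u + 7) = 0, so u = 8 or u = -7.
s² = 8 gives s = ±2·√(2) ≈ ±2.8284.
s² = -7 < 0 has no real solution.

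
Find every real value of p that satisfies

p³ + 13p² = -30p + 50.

Rearrange: p³ + 13p² + 30p - 50 = 0.
Possible rational roots are divisors of -50. Testing p = -5 gives 0, so (p + 5) is a factor.
Divide: p³ + 13p² + 30p - 50 = (p + 5)(p² + 8p - 10).
Apply the quadratic formula to p² + 8p - 10 = 0: p = (-8 ± √104)/2, i.e. p ≈ 1.099 or p ≈ -9.099.

p = -9.099 or p = -5 or p = 1.099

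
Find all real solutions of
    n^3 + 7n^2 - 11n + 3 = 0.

n = -8.3589 or n = 0.3589 or n = 1

Possible rational roots are divisors of 3. Testing n = 1 gives 0, so (n - 1) is a factor.
Divide: n^3 + 7n^2 - 11n + 3 = (n - 1)(n^2 + 8n - 3).
Apply the quadratic formula to n^2 + 8n - 3 = 0: n = (-8 +/- sqrt(76))/2, i.e. n ~= 0.3589 or n ~= -8.3589.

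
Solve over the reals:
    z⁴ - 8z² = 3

z = -2.8912 or z = 2.8912

Let u = z². The equation becomes u² - 8u - 3 = 0.
By the quadratic formula, u = 4 + √(19) or u = 4 - √(19).
z² = 4 + √(19) gives z = ±√(4 + √(19)) ≈ ±2.8912.
z² = 4 - √(19) < 0 has no real solution.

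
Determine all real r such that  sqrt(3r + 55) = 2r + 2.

r = 3

Square both sides: 3r + 55 = (2r + 2)^2.
Expand and rearrange: 4r^2 + 5r - 51 = 0.
Solving gives r = 3 or r = -4.25.
Check each candidate in the original equation:
  r = 3: sqrt(64) = 8, while 2r + 2 = 8 — valid.
  r = -4.25: sqrt(42.25) = 6.5, while 2r + 2 = -6.5 — extraneous.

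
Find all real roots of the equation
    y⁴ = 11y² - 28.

y = -2.6458 or y = -2 or y = 2 or y = 2.6458

Let u = y². The equation becomes u² - 11u + 28 = 0.
Factor: (u - 7)(u - 4) = 0, so u = 7 or u = 4.
y² = 7 gives y = ±√(7) ≈ ±2.6458.
y² = 4 gives y = ±2.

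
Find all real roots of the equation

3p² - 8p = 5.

Rearrange to standard form: 3p² - 8p - 5 = 0.
Discriminant: (-8)² − 4·3·(-5) = 124.
Quadratic formula: p = (8 ± √124) / 6.
So p = 4/3 + √(31)/3 ≈ 3.1893 or p = 4/3 - √(31)/3 ≈ -0.5226.

p = -0.5226 or p = 3.1893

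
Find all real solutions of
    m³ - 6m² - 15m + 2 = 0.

Possible rational roots are divisors of 2. Testing m = -2 gives 0, so (m + 2) is a factor.
Divide: m³ - 6m² - 15m + 2 = (m + 2)(m² - 8m + 1).
Apply the quadratic formula to m² - 8m + 1 = 0: m = (8 ± √60)/2, i.e. m ≈ 7.873 or m ≈ 0.127.

m = -2 or m = 0.127 or m = 7.873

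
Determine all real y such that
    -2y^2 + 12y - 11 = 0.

y = 1.1292 or y = 4.8708

Discriminant: (12)^2 - 4*(-2)*(-11) = 56.
Quadratic formula: y = (-12 +/- sqrt(56)) / (-4).
So y = 3 - sqrt(14)/2 ~= 1.1292 or y = sqrt(14)/2 + 3 ~= 4.8708.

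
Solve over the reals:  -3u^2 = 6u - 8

Rearrange to standard form: -3u^2 - 6u + 8 = 0.
Discriminant: (-6)^2 - 4*(-3)*8 = 132.
Quadratic formula: u = (6 +/- sqrt(132)) / (-6).
So u = -sqrt(33)/3 - 1 ~= -2.9149 or u = -1 + sqrt(33)/3 ~= 0.9149.

u = -2.9149 or u = 0.9149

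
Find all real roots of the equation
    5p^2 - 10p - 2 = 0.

Discriminant: (-10)^2 - 4*5*(-2) = 140.
Quadratic formula: p = (10 +/- sqrt(140)) / 10.
So p = 1 + sqrt(35)/5 ~= 2.1832 or p = 1 - sqrt(35)/5 ~= -0.1832.

p = -0.1832 or p = 2.1832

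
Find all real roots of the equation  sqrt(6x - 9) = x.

x = 3

Square both sides: 6x - 9 = (x)^2.
Expand and rearrange: x^2 - 6x + 9 = 0.
This gives the repeated root x = 3.
Check in the original equation:
  x = 3: sqrt(9) = 3, while x = 3 — valid.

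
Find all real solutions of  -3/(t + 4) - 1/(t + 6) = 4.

Multiply both sides by (t + 4)(t + 6):
-3(t + 6) - (t + 4) = 4(t + 4)(t + 6).
Expand and collect terms: 4t² + 44t + 118 = 0.
By the quadratic formula, t = (-44 ± √48) / 8, so t ≈ -4.634 or t ≈ -6.366.
Neither value makes a denominator zero (t ≠ -4, t ≠ -6), so both are valid.

t = -6.366 or t = -4.634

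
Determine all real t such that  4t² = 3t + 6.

t = -0.9059 or t = 1.6559

Rearrange to standard form: 4t² - 3t - 6 = 0.
Discriminant: (-3)² − 4·4·(-6) = 105.
Quadratic formula: t = (3 ± √105) / 8.
So t = 3/8 + √(105)/8 ≈ 1.6559 or t = 3/8 - √(105)/8 ≈ -0.9059.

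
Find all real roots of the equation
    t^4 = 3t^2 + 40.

Let u = t^2. The equation becomes u^2 - 3u - 40 = 0.
Factor: (u + 5)(u - 8) = 0, so u = -5 or u = 8.
t^2 = -5 < 0 has no real solution.
t^2 = 8 gives t = +/-2*sqrt(2) ~= +/-2.8284.

t = -2.8284 or t = 2.8284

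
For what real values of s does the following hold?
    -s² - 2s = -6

s = -3.6458 or s = 1.6458

Rearrange to standard form: -s² - 2s + 6 = 0.
Discriminant: (-2)² − 4·(-1)·6 = 28.
Quadratic formula: s = (2 ± √28) / (-2).
So s = -√(7) - 1 ≈ -3.6458 or s = -1 + √(7) ≈ 1.6458.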